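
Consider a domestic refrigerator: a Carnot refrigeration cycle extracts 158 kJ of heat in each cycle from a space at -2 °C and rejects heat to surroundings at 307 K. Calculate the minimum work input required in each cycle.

W_in ≈ 20.89 kJ

T_C = -2 °C → -2 + 273.15 = 271.15 K.
Carnot COP: COP_R = T_C/(T_H − T_C) = 271.15/35.85 = 7.5635.
W = Q_C/COP_R = 158/7.5635 = 20.89 kJ.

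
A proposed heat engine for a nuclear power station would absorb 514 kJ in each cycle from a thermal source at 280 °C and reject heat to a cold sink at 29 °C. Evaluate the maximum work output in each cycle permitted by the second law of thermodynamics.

W_max ≈ 233 kJ

T_H = 280 °C → 280 + 273.15 = 553.15 K.
T_C = 29 °C → 29 + 273.15 = 302.15 K.
The upper bound on efficiency is η_max = 1 − T_C/T_H = 1 − 302.15/553.15 = 0.4538.
W_max = η_max · Q_H = 0.4538 × 514 = 233 kJ.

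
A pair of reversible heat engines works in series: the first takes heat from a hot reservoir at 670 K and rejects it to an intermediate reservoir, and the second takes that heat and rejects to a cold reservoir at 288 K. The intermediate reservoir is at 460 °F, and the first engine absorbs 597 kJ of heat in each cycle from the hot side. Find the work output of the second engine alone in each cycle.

W₂ ≈ 199 kJ

T_m = 460 °F → (460 − 32) × 5/9 = 237.78 °C = 510.93 K.
Heat entering the second stage: Q_m = Q_H·(T_m/T_H) = 597 × 510.93/670.00 = 455 kJ.
Second-stage efficiency η₂ = 1 − T_C/T_m = 1 − 288.00/510.93 = 0.4363, so W₂ = η₂·Q_m = 199 kJ.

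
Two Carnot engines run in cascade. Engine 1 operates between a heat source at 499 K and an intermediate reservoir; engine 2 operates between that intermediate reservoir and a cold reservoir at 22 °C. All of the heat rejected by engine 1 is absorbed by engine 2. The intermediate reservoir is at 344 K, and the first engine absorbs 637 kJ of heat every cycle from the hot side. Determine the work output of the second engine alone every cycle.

T_C = 22 °C → 22 + 273.15 = 295.15 K.
Heat entering the second stage: Q_m = Q_H·(T_m/T_H) = 637 × 344.00/499.00 = 439 kJ.
Second-stage efficiency η₂ = 1 − T_C/T_m = 1 − 295.15/344.00 = 0.1420, so W₂ = η₂·Q_m = 62.4 kJ.

W₂ ≈ 62.4 kJ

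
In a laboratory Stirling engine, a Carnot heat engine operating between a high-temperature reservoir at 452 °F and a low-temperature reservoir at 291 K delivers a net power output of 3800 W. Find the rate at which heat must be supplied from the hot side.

Q̇_H ≈ 8932 W

T_H = 452 °F → (452 − 32) × 5/9 = 233.33 °C = 506.48 K.
The Carnot efficiency is η = 1 − T_C/T_H = 1 − 291.00/506.48 = 0.4254.
Q_H = W/η = 3800/0.4254 = 8932 W.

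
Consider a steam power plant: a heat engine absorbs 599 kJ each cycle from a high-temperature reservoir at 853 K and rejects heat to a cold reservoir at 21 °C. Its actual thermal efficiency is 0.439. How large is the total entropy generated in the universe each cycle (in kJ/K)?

ΔS_univ ≈ 0.440 kJ/K

T_C = 21 °C → 21 + 273.15 = 294.15 K.
W = η·Q_H = 0.439 × 599 = 263.0 kJ, so Q_C = Q_H − W = 336.0 kJ.
Reservoir entropy changes: ΔS_H = −Q_H/T_H = −599/853.00 = -0.7022 kJ/K and ΔS_C = +Q_C/T_C = 336.0/294.15 = 1.142 kJ/K.
ΔS_univ = −Q_H/T_H + Q_C/T_C = 0.440 kJ/K (> 0, since η = 0.439 < η_Carnot = 0.655).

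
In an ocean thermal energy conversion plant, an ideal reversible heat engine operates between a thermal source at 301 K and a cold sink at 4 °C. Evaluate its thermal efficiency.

η ≈ 0.0792

T_C = 4 °C → 4 + 273.15 = 277.15 K.
Since the cycle is reversible, η = 1 − T_C/T_H = 1 − 277.15/301.00 = 0.0792.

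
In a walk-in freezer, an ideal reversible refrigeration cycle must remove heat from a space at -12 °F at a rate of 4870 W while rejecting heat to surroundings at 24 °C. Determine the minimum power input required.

T_H = 24 °C → 24 + 273.15 = 297.15 K.
T_C = -12 °F → (-12 − 32) × 5/9 = -24.44 °C = 248.71 K.
Carnot COP: COP_R = T_C/(T_H − T_C) = 248.71/48.44 = 5.1338.
W = Q_C/COP_R = 4870/5.1338 = 948.6 W.

Ẇ_in ≈ 948.6 W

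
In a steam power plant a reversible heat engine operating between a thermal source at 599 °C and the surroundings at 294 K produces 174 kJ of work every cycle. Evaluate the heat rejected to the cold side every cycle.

T_H = 599 °C → 599 + 273.15 = 872.15 K.
The Carnot efficiency is η = 1 − T_C/T_H = 1 − 294.00/872.15 = 0.6629.
Since Q_C/Q_H = T_C/T_H and Q_H = W/η, Q_C = W·T_C/(T_H − T_C) = 174 × 294.00/578.15 = 88.5 kJ.

Q_C ≈ 88.5 kJ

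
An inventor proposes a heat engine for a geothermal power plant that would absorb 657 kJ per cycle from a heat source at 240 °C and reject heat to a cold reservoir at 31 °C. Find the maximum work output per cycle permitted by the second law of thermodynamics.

W_max ≈ 267.6 kJ

T_H = 240 °C → 240 + 273.15 = 513.15 K.
T_C = 31 °C → 31 + 273.15 = 304.15 K.
The second-law ceiling is the Carnot efficiency, η_max = 1 − T_C/T_H = 1 − 304.15/513.15 = 0.4073.
W_max = η_max · Q_H = 0.4073 × 657 = 267.6 kJ.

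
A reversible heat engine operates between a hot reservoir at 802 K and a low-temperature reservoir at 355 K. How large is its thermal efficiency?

η ≈ 0.5574

Since the cycle is reversible, η = 1 − T_C/T_H = 1 − 355.00/802.00 = 0.5574.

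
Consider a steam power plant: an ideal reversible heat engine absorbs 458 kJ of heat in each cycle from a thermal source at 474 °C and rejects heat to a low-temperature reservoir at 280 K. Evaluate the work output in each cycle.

T_H = 474 °C → 474 + 273.15 = 747.15 K.
Since the cycle is reversible, η = 1 − T_C/T_H = 1 − 280.00/747.15 = 0.6252.
W = η·Q_H = 0.6252 × 458 = 286.4 kJ.

W ≈ 286.4 kJ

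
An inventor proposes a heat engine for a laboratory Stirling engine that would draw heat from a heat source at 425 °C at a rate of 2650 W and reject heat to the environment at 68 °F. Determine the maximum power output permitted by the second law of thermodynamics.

Ẇ_max ≈ 1537 W

T_H = 425 °C → 425 + 273.15 = 698.15 K.
T_C = 68 °F → (68 − 32) × 5/9 = 20.00 °C = 293.15 K.
The upper bound on efficiency is η_max = 1 − T_C/T_H = 1 − 293.15/698.15 = 0.5801.
W_max = η_max · Q_H = 0.5801 × 2650 = 1537 W.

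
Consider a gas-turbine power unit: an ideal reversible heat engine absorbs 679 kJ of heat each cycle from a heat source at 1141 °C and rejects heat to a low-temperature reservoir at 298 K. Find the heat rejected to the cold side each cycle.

T_H = 1141 °C → 1141 + 273.15 = 1414.15 K.
η_rev = 1 − T_C/T_H = 1 − 298.00/1414.15 = 0.7893.
For a reversible cycle Q_C/Q_H = T_C/T_H, so Q_C = 679 × 298.00/1414.15 = 143 kJ.

Q_C ≈ 143 kJ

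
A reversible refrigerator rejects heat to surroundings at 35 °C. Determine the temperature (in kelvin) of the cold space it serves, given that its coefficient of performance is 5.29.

T_H = 35 °C → 35 + 273.15 = 308.15 K.
COP_R = T_C/(T_H − T_C) ⇒ T_C = T_H·COP_R/(1 + COP_R) = 308.15 × 5.29/(1 + 5.29) = 259 K.

T_C ≈ 259 K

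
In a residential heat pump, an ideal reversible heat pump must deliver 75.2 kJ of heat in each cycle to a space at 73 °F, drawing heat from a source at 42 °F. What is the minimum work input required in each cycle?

T_H = 73 °F → (73 − 32) × 5/9 = 22.78 °C = 295.93 K.
T_C = 42 °F → (42 − 32) × 5/9 = 5.56 °C = 278.71 K.
COP_HP = T_H/(T_H − T_C) = 295.93/17.22 = 17.1829.
W = Q_H/COP_HP = 75.2/17.1829 = 4.38 kJ.

W_in ≈ 4.38 kJ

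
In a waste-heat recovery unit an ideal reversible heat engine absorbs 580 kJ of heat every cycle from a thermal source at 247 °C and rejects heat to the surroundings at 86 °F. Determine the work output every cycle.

T_H = 247 °C → 247 + 273.15 = 520.15 K.
T_C = 86 °F → (86 − 32) × 5/9 = 30.00 °C = 303.15 K.
η_rev = 1 − T_C/T_H = 1 − 303.15/520.15 = 0.4172.
W = η·Q_H = 0.4172 × 580 = 242 kJ.

W ≈ 242 kJ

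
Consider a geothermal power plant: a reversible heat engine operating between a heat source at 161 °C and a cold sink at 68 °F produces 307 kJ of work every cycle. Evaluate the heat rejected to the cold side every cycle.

Q_C ≈ 638 kJ

T_H = 161 °C → 161 + 273.15 = 434.15 K.
T_C = 68 °F → (68 − 32) × 5/9 = 20.00 °C = 293.15 K.
Since the cycle is reversible, η = 1 − T_C/T_H = 1 − 293.15/434.15 = 0.3248.
Since Q_C/Q_H = T_C/T_H and Q_H = W/η, Q_C = W·T_C/(T_H − T_C) = 307 × 293.15/141.00 = 638 kJ.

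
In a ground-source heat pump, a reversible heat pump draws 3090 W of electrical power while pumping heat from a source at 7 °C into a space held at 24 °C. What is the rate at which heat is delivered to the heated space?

T_H = 24 °C → 24 + 273.15 = 297.15 K.
T_C = 7 °C → 7 + 273.15 = 280.15 K.
COP_HP = T_H/(T_H − T_C) = 297.15/17.00 = 17.4794.
Q_H = COP_HP · W = 17.4794 × 3090 = 54010 W.

Q̇_H ≈ 54010 W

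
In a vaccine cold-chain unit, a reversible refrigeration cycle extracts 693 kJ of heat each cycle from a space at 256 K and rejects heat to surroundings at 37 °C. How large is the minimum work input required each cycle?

W_in ≈ 147 kJ

T_H = 37 °C → 37 + 273.15 = 310.15 K.
COP_R = T_C/(T_H − T_C) = 256.00/54.15 = 4.7276.
W = Q_C/COP_R = 693/4.7276 = 147 kJ.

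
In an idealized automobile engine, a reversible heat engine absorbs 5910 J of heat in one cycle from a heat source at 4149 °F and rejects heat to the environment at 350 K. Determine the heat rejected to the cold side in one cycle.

T_H = 4149 °F → (4149 − 32) × 5/9 = 2287.22 °C = 2560.37 K.
Carnot efficiency: η = 1 − T_C/T_H = 1 − 350.00/2560.37 = 0.8633.
For a reversible cycle Q_C/Q_H = T_C/T_H, so Q_C = 5910 × 350.00/2560.37 = 808 J.

Q_C ≈ 808 J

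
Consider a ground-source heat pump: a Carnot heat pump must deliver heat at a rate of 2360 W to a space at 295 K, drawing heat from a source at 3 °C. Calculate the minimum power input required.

T_C = 3 °C → 3 + 273.15 = 276.15 K.
Reversible heating COP: COP_HP = T_H/(T_H − T_C) = 295.00/18.85 = 15.6499.
W = Q_H/COP_HP = 2360/15.6499 = 151 W.

Ẇ_in ≈ 151 W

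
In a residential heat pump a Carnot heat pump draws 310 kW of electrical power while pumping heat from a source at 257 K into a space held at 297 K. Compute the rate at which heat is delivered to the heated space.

For a reversible heat pump, COP_HP = T_H/(T_H − T_C) = 297.00/40.00 = 7.4250.
Q_H = COP_HP · W = 7.4250 × 310 = 2300 kW.

Q̇_H ≈ 2300 kW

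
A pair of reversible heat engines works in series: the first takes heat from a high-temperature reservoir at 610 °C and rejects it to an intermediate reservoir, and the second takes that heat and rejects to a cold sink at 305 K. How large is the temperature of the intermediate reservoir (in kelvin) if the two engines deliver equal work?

T_H = 610 °C → 610 + 273.15 = 883.15 K.
For reversible stages Q_m = Q_H·(T_m/T_H). Setting W₁ = Q_H(1 − T_m/T_H) equal to W₂ = Q_m(1 − T_C/T_m) = Q_H·(T_m − T_C)/T_H gives T_H − T_m = T_m − T_C, so T_m = (T_H + T_C)/2 = (883.15 + 305.00)/2 = 594 K.

T_m ≈ 594 K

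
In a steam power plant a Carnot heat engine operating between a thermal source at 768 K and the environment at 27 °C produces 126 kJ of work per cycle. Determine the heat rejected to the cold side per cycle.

T_C = 27 °C → 27 + 273.15 = 300.15 K.
Since the cycle is reversible, η = 1 − T_C/T_H = 1 − 300.15/768.00 = 0.6092.
Since Q_C/Q_H = T_C/T_H and Q_H = W/η, Q_C = W·T_C/(T_H − T_C) = 126 × 300.15/467.85 = 80.84 kJ.

Q_C ≈ 80.84 kJ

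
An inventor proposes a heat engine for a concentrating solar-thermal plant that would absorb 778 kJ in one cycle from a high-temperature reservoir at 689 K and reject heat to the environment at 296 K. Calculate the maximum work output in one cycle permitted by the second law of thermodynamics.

W_max ≈ 444 kJ

By the Carnot theorem, η_max = 1 − T_C/T_H = 1 − 296.00/689.00 = 0.5704.
W_max = η_max · Q_H = 0.5704 × 778 = 444 kJ.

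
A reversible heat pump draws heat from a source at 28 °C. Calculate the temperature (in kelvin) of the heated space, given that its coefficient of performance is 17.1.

T_C = 28 °C → 28 + 273.15 = 301.15 K.
COP_HP = T_H/(T_H − T_C) ⇒ T_H = T_C·COP_HP/(COP_HP − 1) = 301.15 × 17.1/(17.1 − 1) = 320 K.

T_H ≈ 320 K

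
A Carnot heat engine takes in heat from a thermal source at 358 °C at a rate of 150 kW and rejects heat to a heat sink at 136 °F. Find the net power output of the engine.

T_H = 358 °C → 358 + 273.15 = 631.15 K.
T_C = 136 °F → (136 − 32) × 5/9 = 57.78 °C = 330.93 K.
Since the cycle is reversible, η = 1 − T_C/T_H = 1 − 330.93/631.15 = 0.4757.
W = η·Q_H = 0.4757 × 150 = 71.4 kW.

Ẇ ≈ 71.4 kW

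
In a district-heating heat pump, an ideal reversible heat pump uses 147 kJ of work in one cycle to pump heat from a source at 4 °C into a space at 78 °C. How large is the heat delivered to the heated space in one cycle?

Q_H ≈ 698 kJ

T_H = 78 °C → 78 + 273.15 = 351.15 K.
T_C = 4 °C → 4 + 273.15 = 277.15 K.
Reversible heating COP: COP_HP = T_H/(T_H − T_C) = 351.15/74.00 = 4.7453.
Q_H = COP_HP · W = 4.7453 × 147 = 698 kJ.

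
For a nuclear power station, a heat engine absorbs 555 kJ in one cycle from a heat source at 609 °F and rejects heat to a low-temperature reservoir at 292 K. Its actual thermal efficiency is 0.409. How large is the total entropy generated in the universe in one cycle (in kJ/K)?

T_H = 609 °F → (609 − 32) × 5/9 = 320.56 °C = 593.71 K.
W = η·Q_H = 0.409 × 555 = 227.0 kJ, so Q_C = Q_H − W = 328.0 kJ.
The hot reservoir loses entropy Q_H/T_H = 555/593.71 = 0.9348 kJ/K; the cold reservoir gains Q_C/T_C = 328.0/292.00 = 1.123 kJ/K.
ΔS_univ = −Q_H/T_H + Q_C/T_C = 0.1885 kJ/K (> 0, since η = 0.409 < η_Carnot = 0.508).

ΔS_univ ≈ 0.1885 kJ/K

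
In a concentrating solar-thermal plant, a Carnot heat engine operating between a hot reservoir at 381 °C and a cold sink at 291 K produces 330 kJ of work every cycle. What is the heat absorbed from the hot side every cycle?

T_H = 381 °C → 381 + 273.15 = 654.15 K.
The Carnot efficiency is η = 1 − T_C/T_H = 1 − 291.00/654.15 = 0.5551.
Q_H = W/η = 330/0.5551 = 594 kJ.

Q_H ≈ 594 kJ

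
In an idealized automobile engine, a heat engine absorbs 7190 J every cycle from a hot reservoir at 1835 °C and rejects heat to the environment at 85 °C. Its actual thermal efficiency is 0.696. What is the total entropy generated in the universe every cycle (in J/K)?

ΔS_univ ≈ 2.692 J/K

T_H = 1835 °C → 1835 + 273.15 = 2108.15 K.
T_C = 85 °C → 85 + 273.15 = 358.15 K.
W = η·Q_H = 0.696 × 7190 = 5004 J, so Q_C = Q_H − W = 2186 J.
Entropy balance on the reservoirs: −Q_H/T_H = -3.411 J/K, +Q_C/T_C = 6.103 J/K.
ΔS_univ = −Q_H/T_H + Q_C/T_C = 2.692 J/K (> 0, since η = 0.696 < η_Carnot = 0.830).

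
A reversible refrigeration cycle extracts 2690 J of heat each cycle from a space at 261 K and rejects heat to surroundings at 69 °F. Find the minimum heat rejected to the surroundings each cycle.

T_H = 69 °F → (69 − 32) × 5/9 = 20.56 °C = 293.71 K.
For a reversible cycle Q_H/Q_C = T_H/T_C, so Q_H = Q_C·T_H/T_C = 2690 × 293.71/261.00 = 3030 J.

Q_H ≈ 3030 J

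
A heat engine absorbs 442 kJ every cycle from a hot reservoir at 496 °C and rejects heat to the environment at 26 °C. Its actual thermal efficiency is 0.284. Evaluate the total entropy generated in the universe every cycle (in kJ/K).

T_H = 496 °C → 496 + 273.15 = 769.15 K.
T_C = 26 °C → 26 + 273.15 = 299.15 K.
W = η·Q_H = 0.284 × 442 = 125.5 kJ, so Q_C = Q_H − W = 316.5 kJ.
Reservoir entropy changes: ΔS_H = −Q_H/T_H = −442/769.15 = -0.5747 kJ/K and ΔS_C = +Q_C/T_C = 316.5/299.15 = 1.058 kJ/K.
ΔS_univ = −Q_H/T_H + Q_C/T_C = 0.483 kJ/K (> 0, since η = 0.284 < η_Carnot = 0.611).

ΔS_univ ≈ 0.483 kJ/K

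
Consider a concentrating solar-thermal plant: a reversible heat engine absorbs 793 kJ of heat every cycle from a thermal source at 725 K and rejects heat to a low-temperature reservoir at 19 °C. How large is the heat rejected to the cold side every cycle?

T_C = 19 °C → 19 + 273.15 = 292.15 K.
η_rev = 1 − T_C/T_H = 1 − 292.15/725.00 = 0.5970.
For a reversible cycle Q_C/Q_H = T_C/T_H, so Q_C = 793 × 292.15/725.00 = 320 kJ.

Q_C ≈ 320 kJ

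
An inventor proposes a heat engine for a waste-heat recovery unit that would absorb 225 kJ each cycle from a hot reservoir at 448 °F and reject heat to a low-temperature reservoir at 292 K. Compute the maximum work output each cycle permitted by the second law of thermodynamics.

W_max ≈ 94.7 kJ

T_H = 448 °F → (448 − 32) × 5/9 = 231.11 °C = 504.26 K.
The second-law ceiling is the Carnot efficiency, η_max = 1 − T_C/T_H = 1 − 292.00/504.26 = 0.4209.
W_max = η_max · Q_H = 0.4209 × 225 = 94.7 kJ.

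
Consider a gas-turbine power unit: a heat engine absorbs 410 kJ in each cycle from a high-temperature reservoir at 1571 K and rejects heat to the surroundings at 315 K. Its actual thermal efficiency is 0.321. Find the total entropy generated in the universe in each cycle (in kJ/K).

W = η·Q_H = 0.321 × 410 = 131.6 kJ, so Q_C = Q_H − W = 278.4 kJ.
The hot reservoir loses entropy Q_H/T_H = 410/1571.00 = 0.2610 kJ/K; the cold reservoir gains Q_C/T_C = 278.4/315.00 = 0.8838 kJ/K.
ΔS_univ = −Q_H/T_H + Q_C/T_C = 0.6228 kJ/K (> 0, since η = 0.321 < η_Carnot = 0.799).

ΔS_univ ≈ 0.6228 kJ/K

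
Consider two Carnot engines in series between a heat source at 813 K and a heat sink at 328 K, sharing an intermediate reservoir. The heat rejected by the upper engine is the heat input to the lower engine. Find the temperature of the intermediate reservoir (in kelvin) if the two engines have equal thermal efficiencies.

T_m ≈ 516 K

Equal efficiencies require 1 − T_m/T_H = 1 − T_C/T_m, i.e. T_m/T_H = T_C/T_m, so T_m = √(T_H·T_C) = √(813.00 × 328.00) = 516 K.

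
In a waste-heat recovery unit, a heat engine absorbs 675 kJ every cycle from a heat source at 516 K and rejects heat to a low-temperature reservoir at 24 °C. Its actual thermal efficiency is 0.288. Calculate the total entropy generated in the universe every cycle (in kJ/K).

T_C = 24 °C → 24 + 273.15 = 297.15 K.
W = η·Q_H = 0.288 × 675 = 194.4 kJ, so Q_C = Q_H − W = 480.6 kJ.
Entropy balance on the reservoirs: −Q_H/T_H = -1.308 kJ/K, +Q_C/T_C = 1.617 kJ/K.
ΔS_univ = −Q_H/T_H + Q_C/T_C = 0.309 kJ/K (> 0, since η = 0.288 < η_Carnot = 0.424).

ΔS_univ ≈ 0.309 kJ/K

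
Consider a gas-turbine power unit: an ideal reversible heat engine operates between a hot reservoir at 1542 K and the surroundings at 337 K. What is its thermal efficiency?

Carnot efficiency: η = 1 − T_C/T_H = 1 − 337.00/1542.00 = 0.781.

η ≈ 0.781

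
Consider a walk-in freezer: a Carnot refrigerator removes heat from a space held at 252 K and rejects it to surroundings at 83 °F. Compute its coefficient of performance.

COP_R ≈ 5.093

T_H = 83 °F → (83 − 32) × 5/9 = 28.33 °C = 301.48 K.
Carnot COP: COP_R = T_C/(T_H − T_C) = 252.00/(301.48 − 252.00) = 5.093.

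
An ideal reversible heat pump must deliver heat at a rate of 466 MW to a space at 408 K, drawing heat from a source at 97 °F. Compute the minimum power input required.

T_C = 97 °F → (97 − 32) × 5/9 = 36.11 °C = 309.26 K.
The Carnot heat-pump COP is COP_HP = T_H/(T_H − T_C) = 408.00/98.74 = 4.1321.
W = Q_H/COP_HP = 466/4.1321 = 113 MW.

Ẇ_in ≈ 113 MW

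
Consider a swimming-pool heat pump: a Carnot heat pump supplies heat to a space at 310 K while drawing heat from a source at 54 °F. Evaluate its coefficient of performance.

COP_HP ≈ 12.6

T_C = 54 °F → (54 − 32) × 5/9 = 12.22 °C = 285.37 K.
The Carnot heat-pump COP is COP_HP = T_H/(T_H − T_C) = 310.00/(310.00 − 285.37) = 12.6.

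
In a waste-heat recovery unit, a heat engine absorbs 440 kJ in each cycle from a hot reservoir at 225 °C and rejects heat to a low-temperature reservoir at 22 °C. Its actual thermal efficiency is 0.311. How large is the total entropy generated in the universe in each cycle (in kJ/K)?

T_H = 225 °C → 225 + 273.15 = 498.15 K.
T_C = 22 °C → 22 + 273.15 = 295.15 K.
W = η·Q_H = 0.311 × 440 = 136.8 kJ, so Q_C = Q_H − W = 303.2 kJ.
The hot reservoir loses entropy Q_H/T_H = 440/498.15 = 0.8833 kJ/K; the cold reservoir gains Q_C/T_C = 303.2/295.15 = 1.027 kJ/K.
ΔS_univ = −Q_H/T_H + Q_C/T_C = 0.144 kJ/K (> 0, since η = 0.311 < η_Carnot = 0.408).

ΔS_univ ≈ 0.144 kJ/K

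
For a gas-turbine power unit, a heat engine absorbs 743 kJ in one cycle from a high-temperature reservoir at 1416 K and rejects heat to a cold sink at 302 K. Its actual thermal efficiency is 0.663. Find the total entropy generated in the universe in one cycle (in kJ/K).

ΔS_univ ≈ 0.3044 kJ/K

W = η·Q_H = 0.663 × 743 = 492.6 kJ, so Q_C = Q_H − W = 250.4 kJ.
Reservoir entropy changes: ΔS_H = −Q_H/T_H = −743/1416.00 = -0.5247 kJ/K and ΔS_C = +Q_C/T_C = 250.4/302.00 = 0.8291 kJ/K.
ΔS_univ = −Q_H/T_H + Q_C/T_C = 0.3044 kJ/K (> 0, since η = 0.663 < η_Carnot = 0.787).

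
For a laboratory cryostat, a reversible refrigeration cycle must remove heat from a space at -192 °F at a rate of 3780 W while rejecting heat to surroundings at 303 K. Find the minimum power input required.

Ẇ_in ≈ 3920 W

T_C = -192 °F → (-192 − 32) × 5/9 = -124.44 °C = 148.71 K.
COP_R = T_C/(T_H − T_C) = 148.71/154.29 = 0.9638.
W = Q_C/COP_R = 3780/0.9638 = 3920 W.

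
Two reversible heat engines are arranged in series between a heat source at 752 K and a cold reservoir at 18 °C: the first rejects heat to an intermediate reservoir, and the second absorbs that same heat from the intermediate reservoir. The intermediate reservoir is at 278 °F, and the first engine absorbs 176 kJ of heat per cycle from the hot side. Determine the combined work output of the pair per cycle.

T_C = 18 °C → 18 + 273.15 = 291.15 K.
Two reversible stages in series are equivalent to a single Carnot engine between T_H and T_C, so η_total = 1 − T_C/T_H = 1 − 291.15/752.00 = 0.6128.
W_total = η_total · Q_H = 0.6128 × 176 = 108 kJ.

W_total ≈ 108 kJ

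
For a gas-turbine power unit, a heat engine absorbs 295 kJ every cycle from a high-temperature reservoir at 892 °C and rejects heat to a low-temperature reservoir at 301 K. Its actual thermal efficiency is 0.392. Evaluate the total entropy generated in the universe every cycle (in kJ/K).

T_H = 892 °C → 892 + 273.15 = 1165.15 K.
W = η·Q_H = 0.392 × 295 = 115.6 kJ, so Q_C = Q_H − W = 179.4 kJ.
The hot reservoir loses entropy Q_H/T_H = 295/1165.15 = 0.2532 kJ/K; the cold reservoir gains Q_C/T_C = 179.4/301.00 = 0.5959 kJ/K.
ΔS_univ = −Q_H/T_H + Q_C/T_C = 0.343 kJ/K (> 0, since η = 0.392 < η_Carnot = 0.742).

ΔS_univ ≈ 0.343 kJ/K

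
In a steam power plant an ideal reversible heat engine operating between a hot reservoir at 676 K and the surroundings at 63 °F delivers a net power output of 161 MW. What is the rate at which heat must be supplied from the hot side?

Q̇_H ≈ 282.2 MW

T_C = 63 °F → (63 − 32) × 5/9 = 17.22 °C = 290.37 K.
Carnot efficiency: η = 1 − T_C/T_H = 1 − 290.37/676.00 = 0.5705.
Q_H = W/η = 161/0.5705 = 282.2 MW.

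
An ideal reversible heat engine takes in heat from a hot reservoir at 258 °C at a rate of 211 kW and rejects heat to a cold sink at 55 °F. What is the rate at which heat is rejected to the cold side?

T_H = 258 °C → 258 + 273.15 = 531.15 K.
T_C = 55 °F → (55 − 32) × 5/9 = 12.78 °C = 285.93 K.
The Carnot efficiency is η = 1 − T_C/T_H = 1 − 285.93/531.15 = 0.4617.
For a reversible cycle Q_C/Q_H = T_C/T_H, so Q_C = 211 × 285.93/531.15 = 114 kW.

Q̇_C ≈ 114 kW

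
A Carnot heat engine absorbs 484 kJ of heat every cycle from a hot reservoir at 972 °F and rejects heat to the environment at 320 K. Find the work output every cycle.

T_H = 972 °F → (972 − 32) × 5/9 = 522.22 °C = 795.37 K.
η_rev = 1 − T_C/T_H = 1 − 320.00/795.37 = 0.5977.
W = η·Q_H = 0.5977 × 484 = 289 kJ.

W ≈ 289 kJ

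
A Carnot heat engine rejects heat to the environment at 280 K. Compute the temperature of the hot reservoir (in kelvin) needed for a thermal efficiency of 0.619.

T_H ≈ 734.9 K

From η = 1 − T_C/T_H, solving for T_H gives T_H = T_C/(1 − η) = 280.00/(1 − 0.619) = 734.9 K.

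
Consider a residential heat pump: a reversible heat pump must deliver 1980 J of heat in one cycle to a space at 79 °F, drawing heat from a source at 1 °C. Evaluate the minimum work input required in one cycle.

T_H = 79 °F → (79 − 32) × 5/9 = 26.11 °C = 299.26 K.
T_C = 1 °C → 1 + 273.15 = 274.15 K.
COP_HP = T_H/(T_H − T_C) = 299.26/25.11 = 11.9175.
W = Q_H/COP_HP = 1980/11.9175 = 166 J.

W_in ≈ 166 J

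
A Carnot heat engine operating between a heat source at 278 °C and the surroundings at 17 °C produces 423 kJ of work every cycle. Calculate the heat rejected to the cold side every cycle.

Q_C ≈ 470 kJ

T_H = 278 °C → 278 + 273.15 = 551.15 K.
T_C = 17 °C → 17 + 273.15 = 290.15 K.
η_rev = 1 − T_C/T_H = 1 − 290.15/551.15 = 0.4736.
Since Q_C/Q_H = T_C/T_H and Q_H = W/η, Q_C = W·T_C/(T_H − T_C) = 423 × 290.15/261.00 = 470 kJ.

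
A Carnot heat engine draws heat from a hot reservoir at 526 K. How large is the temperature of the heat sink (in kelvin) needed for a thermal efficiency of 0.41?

From η = 1 − T_C/T_H, T_C = T_H·(1 − η) = 526.00 × (1 − 0.41) = 310.3 K.

T_C ≈ 310.3 K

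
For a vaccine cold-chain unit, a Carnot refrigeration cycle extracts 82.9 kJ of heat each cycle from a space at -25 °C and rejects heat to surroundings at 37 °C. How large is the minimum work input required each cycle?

T_H = 37 °C → 37 + 273.15 = 310.15 K.
T_C = -25 °C → -25 + 273.15 = 248.15 K.
COP_R = T_C/(T_H − T_C) = 248.15/62.00 = 4.0024.
W = Q_C/COP_R = 82.9/4.0024 = 20.71 kJ.

W_in ≈ 20.71 kJ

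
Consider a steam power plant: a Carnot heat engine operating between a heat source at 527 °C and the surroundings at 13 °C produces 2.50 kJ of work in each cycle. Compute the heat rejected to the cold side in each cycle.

Q_C ≈ 1.39 kJ

T_H = 527 °C → 527 + 273.15 = 800.15 K.
T_C = 13 °C → 13 + 273.15 = 286.15 K.
Carnot efficiency: η = 1 − T_C/T_H = 1 − 286.15/800.15 = 0.6424.
Since Q_C/Q_H = T_C/T_H and Q_H = W/η, Q_C = W·T_C/(T_H − T_C) = 2.50 × 286.15/514.00 = 1.39 kJ.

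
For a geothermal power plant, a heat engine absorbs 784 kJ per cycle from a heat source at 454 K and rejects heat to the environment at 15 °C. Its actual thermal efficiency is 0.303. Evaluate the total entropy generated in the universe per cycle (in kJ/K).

T_C = 15 °C → 15 + 273.15 = 288.15 K.
W = η·Q_H = 0.303 × 784 = 237.6 kJ, so Q_C = Q_H − W = 546.4 kJ.
The hot reservoir loses entropy Q_H/T_H = 784/454.00 = 1.727 kJ/K; the cold reservoir gains Q_C/T_C = 546.4/288.15 = 1.896 kJ/K.
ΔS_univ = −Q_H/T_H + Q_C/T_C = 0.170 kJ/K (> 0, since η = 0.303 < η_Carnot = 0.365).

ΔS_univ ≈ 0.170 kJ/K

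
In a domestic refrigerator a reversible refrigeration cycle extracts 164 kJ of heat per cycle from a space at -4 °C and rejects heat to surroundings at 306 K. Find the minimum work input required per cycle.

W_in ≈ 22.5 kJ

T_C = -4 °C → -4 + 273.15 = 269.15 K.
The reversible coefficient of performance is COP_R = T_C/(T_H − T_C) = 269.15/36.85 = 7.3039.
W = Q_C/COP_R = 164/7.3039 = 22.5 kJ.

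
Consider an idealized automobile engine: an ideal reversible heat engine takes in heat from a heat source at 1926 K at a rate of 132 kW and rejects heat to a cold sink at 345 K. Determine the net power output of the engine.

Carnot efficiency: η = 1 − T_C/T_H = 1 − 345.00/1926.00 = 0.8209.
W = η·Q_H = 0.8209 × 132 = 108 kW.

Ẇ ≈ 108 kW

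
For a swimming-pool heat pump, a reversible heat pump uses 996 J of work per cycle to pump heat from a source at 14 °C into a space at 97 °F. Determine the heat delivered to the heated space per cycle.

Q_H ≈ 13900 J

T_H = 97 °F → (97 − 32) × 5/9 = 36.11 °C = 309.26 K.
T_C = 14 °C → 14 + 273.15 = 287.15 K.
The Carnot heat-pump COP is COP_HP = T_H/(T_H − T_C) = 309.26/22.11 = 13.9867.
Q_H = COP_HP · W = 13.9867 × 996 = 13900 J.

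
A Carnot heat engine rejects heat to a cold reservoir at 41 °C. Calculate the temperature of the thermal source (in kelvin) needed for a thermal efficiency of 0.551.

T_C = 41 °C → 41 + 273.15 = 314.15 K.
From η = 1 − T_C/T_H, solving for T_H gives T_H = T_C/(1 − η) = 314.15/(1 − 0.551) = 700 K.

T_H ≈ 700 K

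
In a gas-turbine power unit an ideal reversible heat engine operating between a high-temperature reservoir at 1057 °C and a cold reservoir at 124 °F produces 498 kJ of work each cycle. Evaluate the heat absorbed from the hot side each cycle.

Q_H ≈ 659 kJ

T_H = 1057 °C → 1057 + 273.15 = 1330.15 K.
T_C = 124 °F → (124 − 32) × 5/9 = 51.11 °C = 324.26 K.
Carnot efficiency: η = 1 − T_C/T_H = 1 − 324.26/1330.15 = 0.7562.
Q_H = W/η = 498/0.7562 = 659 kJ.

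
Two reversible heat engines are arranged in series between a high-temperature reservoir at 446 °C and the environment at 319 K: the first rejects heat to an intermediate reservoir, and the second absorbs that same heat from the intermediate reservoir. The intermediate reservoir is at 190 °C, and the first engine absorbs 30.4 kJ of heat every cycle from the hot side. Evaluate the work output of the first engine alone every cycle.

T_H = 446 °C → 446 + 273.15 = 719.15 K.
T_m = 190 °C → 190 + 273.15 = 463.15 K.
First-stage efficiency η₁ = 1 − T_m/T_H = 1 − 463.15/719.15 = 0.3560.
W₁ = η₁·Q_H = 0.3560 × 30.4 = 10.82 kJ.

W₁ ≈ 10.82 kJ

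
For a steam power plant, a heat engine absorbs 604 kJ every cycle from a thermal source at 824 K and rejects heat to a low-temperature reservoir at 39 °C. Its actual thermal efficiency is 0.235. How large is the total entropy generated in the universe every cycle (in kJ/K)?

ΔS_univ ≈ 0.747 kJ/K

T_C = 39 °C → 39 + 273.15 = 312.15 K.
W = η·Q_H = 0.235 × 604 = 141.9 kJ, so Q_C = Q_H − W = 462.1 kJ.
Entropy balance on the reservoirs: −Q_H/T_H = -0.7330 kJ/K, +Q_C/T_C = 1.480 kJ/K.
ΔS_univ = −Q_H/T_H + Q_C/T_C = 0.747 kJ/K (> 0, since η = 0.235 < η_Carnot = 0.621).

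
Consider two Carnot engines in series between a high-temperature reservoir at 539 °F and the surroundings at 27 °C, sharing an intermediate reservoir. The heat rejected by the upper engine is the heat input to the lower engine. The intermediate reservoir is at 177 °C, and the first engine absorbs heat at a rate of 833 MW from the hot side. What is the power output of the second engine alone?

Ẇ₂ ≈ 225 MW

T_H = 539 °F → (539 − 32) × 5/9 = 281.67 °C = 554.82 K.
T_C = 27 °C → 27 + 273.15 = 300.15 K.
T_m = 177 °C → 177 + 273.15 = 450.15 K.
Heat entering the second stage: Q_m = Q_H·(T_m/T_H) = 833 × 450.15/554.82 = 676 MW.
Second-stage efficiency η₂ = 1 − T_C/T_m = 1 − 300.15/450.15 = 0.3332, so W₂ = η₂·Q_m = 225 MW.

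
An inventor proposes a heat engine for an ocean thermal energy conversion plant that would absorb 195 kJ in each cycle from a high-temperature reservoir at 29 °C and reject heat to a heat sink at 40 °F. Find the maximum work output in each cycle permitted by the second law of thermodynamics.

W_max ≈ 15.85 kJ

T_H = 29 °C → 29 + 273.15 = 302.15 K.
T_C = 40 °F → (40 − 32) × 5/9 = 4.44 °C = 277.59 K.
No engine can exceed the Carnot limit: η_max = 1 − T_C/T_H = 1 − 277.59/302.15 = 0.0813.
W_max = η_max · Q_H = 0.0813 × 195 = 15.85 kJ.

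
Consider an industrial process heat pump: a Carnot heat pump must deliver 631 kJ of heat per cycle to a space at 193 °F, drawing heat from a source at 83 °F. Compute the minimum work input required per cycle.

W_in ≈ 106 kJ

T_H = 193 °F → (193 − 32) × 5/9 = 89.44 °C = 362.59 K.
T_C = 83 °F → (83 − 32) × 5/9 = 28.33 °C = 301.48 K.
For a reversible heat pump, COP_HP = T_H/(T_H − T_C) = 362.59/61.11 = 5.9334.
W = Q_H/COP_HP = 631/5.9334 = 106 kJ.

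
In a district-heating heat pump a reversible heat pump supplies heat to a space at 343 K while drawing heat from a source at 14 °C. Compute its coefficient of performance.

COP_HP ≈ 6.14

T_C = 14 °C → 14 + 273.15 = 287.15 K.
Reversible heating COP: COP_HP = T_H/(T_H − T_C) = 343.00/(343.00 − 287.15) = 6.14.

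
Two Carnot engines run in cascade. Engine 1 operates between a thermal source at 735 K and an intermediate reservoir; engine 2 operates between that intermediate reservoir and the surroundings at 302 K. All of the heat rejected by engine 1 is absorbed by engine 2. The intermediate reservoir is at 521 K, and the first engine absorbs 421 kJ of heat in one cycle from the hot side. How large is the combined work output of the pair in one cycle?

Two reversible stages in series are equivalent to a single Carnot engine between T_H and T_C, so η_total = 1 − T_C/T_H = 1 − 302.00/735.00 = 0.5891.
W_total = η_total · Q_H = 0.5891 × 421 = 248 kJ.

W_total ≈ 248 kJ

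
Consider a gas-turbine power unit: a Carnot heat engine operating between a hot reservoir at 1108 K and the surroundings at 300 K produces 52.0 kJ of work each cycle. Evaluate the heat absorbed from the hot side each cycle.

Q_H ≈ 71.3 kJ

η_rev = 1 − T_C/T_H = 1 − 300.00/1108.00 = 0.7292.
Q_H = W/η = 52.0/0.7292 = 71.3 kJ.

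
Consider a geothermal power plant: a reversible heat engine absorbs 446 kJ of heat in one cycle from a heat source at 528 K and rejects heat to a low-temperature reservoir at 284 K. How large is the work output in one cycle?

The Carnot efficiency is η = 1 − T_C/T_H = 1 − 284.00/528.00 = 0.4621.
W = η·Q_H = 0.4621 × 446 = 206 kJ.

W ≈ 206 kJ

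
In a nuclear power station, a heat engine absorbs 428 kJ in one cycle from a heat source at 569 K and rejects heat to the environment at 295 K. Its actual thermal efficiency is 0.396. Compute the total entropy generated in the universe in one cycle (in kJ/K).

ΔS_univ ≈ 0.124 kJ/K

W = η·Q_H = 0.396 × 428 = 169.5 kJ, so Q_C = Q_H − W = 258.5 kJ.
Reservoir entropy changes: ΔS_H = −Q_H/T_H = −428/569.00 = -0.7522 kJ/K and ΔS_C = +Q_C/T_C = 258.5/295.00 = 0.8763 kJ/K.
ΔS_univ = −Q_H/T_H + Q_C/T_C = 0.124 kJ/K (> 0, since η = 0.396 < η_Carnot = 0.482).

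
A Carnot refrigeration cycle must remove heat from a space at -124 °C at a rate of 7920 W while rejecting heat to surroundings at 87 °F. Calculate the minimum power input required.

Ẇ_in ≈ 8207 W

T_H = 87 °F → (87 − 32) × 5/9 = 30.56 °C = 303.71 K.
T_C = -124 °C → -124 + 273.15 = 149.15 K.
For a reversible refrigerator, COP_R = T_C/(T_H − T_C) = 149.15/154.56 = 0.9650.
W = Q_C/COP_R = 7920/0.9650 = 8207 W.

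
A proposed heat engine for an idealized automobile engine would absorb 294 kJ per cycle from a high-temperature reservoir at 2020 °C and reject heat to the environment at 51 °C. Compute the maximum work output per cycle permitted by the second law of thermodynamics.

T_H = 2020 °C → 2020 + 273.15 = 2293.15 K.
T_C = 51 °C → 51 + 273.15 = 324.15 K.
No engine can exceed the Carnot limit: η_max = 1 − T_C/T_H = 1 − 324.15/2293.15 = 0.8586.
W_max = η_max · Q_H = 0.8586 × 294 = 252 kJ.

W_max ≈ 252 kJ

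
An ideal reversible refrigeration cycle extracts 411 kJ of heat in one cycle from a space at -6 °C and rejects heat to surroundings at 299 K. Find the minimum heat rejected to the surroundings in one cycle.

Q_H ≈ 460.0 kJ

T_C = -6 °C → -6 + 273.15 = 267.15 K.
For a reversible cycle Q_H/Q_C = T_H/T_C, so Q_H = Q_C·T_H/T_C = 411 × 299.00/267.15 = 460.0 kJ.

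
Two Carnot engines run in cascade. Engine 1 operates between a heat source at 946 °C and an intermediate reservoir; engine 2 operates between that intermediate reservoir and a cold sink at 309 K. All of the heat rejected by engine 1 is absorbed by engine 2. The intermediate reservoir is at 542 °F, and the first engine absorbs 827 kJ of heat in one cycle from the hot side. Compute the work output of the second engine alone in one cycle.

W₂ ≈ 167.9 kJ

T_H = 946 °C → 946 + 273.15 = 1219.15 K.
T_m = 542 °F → (542 − 32) × 5/9 = 283.33 °C = 556.48 K.
Heat entering the second stage: Q_m = Q_H·(T_m/T_H) = 827 × 556.48/1219.15 = 377.5 kJ.
Second-stage efficiency η₂ = 1 − T_C/T_m = 1 − 309.00/556.48 = 0.4447, so W₂ = η₂·Q_m = 167.9 kJ.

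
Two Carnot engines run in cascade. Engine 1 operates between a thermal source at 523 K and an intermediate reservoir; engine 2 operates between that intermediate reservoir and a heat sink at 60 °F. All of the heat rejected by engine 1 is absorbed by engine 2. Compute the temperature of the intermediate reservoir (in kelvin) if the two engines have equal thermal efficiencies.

T_m ≈ 389 K

T_C = 60 °F → (60 − 32) × 5/9 = 15.56 °C = 288.71 K.
Equal efficiencies require 1 − T_m/T_H = 1 − T_C/T_m, i.e. T_m/T_H = T_C/T_m, so T_m = √(T_H·T_C) = √(523.00 × 288.71) = 389 K.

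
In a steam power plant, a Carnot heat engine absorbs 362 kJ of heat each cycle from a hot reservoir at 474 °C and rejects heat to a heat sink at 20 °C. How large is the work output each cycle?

T_H = 474 °C → 474 + 273.15 = 747.15 K.
T_C = 20 °C → 20 + 273.15 = 293.15 K.
The Carnot efficiency is η = 1 − T_C/T_H = 1 − 293.15/747.15 = 0.6076.
W = η·Q_H = 0.6076 × 362 = 220 kJ.

W ≈ 220 kJ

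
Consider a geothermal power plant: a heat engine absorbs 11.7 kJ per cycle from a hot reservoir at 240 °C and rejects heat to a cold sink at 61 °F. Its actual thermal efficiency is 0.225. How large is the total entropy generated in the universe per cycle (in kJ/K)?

T_H = 240 °C → 240 + 273.15 = 513.15 K.
T_C = 61 °F → (61 − 32) × 5/9 = 16.11 °C = 289.26 K.
W = η·Q_H = 0.225 × 11.7 = 2.632 kJ, so Q_C = Q_H − W = 9.067 kJ.
The hot reservoir loses entropy Q_H/T_H = 11.7/513.15 = 0.02280 kJ/K; the cold reservoir gains Q_C/T_C = 9.067/289.26 = 0.03135 kJ/K.
ΔS_univ = −Q_H/T_H + Q_C/T_C = 0.00855 kJ/K (> 0, since η = 0.225 < η_Carnot = 0.436).

ΔS_univ ≈ 0.00855 kJ/K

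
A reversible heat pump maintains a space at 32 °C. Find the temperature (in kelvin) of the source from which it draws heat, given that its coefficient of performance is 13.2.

T_H = 32 °C → 32 + 273.15 = 305.15 K.
COP_HP = T_H/(T_H − T_C) ⇒ T_C = T_H·(COP_HP − 1)/COP_HP = 305.15 × (13.2 − 1)/13.2 = 282 K.

T_C ≈ 282 K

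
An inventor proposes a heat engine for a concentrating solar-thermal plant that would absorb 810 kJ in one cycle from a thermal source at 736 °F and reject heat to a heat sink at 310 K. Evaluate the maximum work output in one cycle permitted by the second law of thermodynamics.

T_H = 736 °F → (736 − 32) × 5/9 = 391.11 °C = 664.26 K.
The upper bound on efficiency is η_max = 1 − T_C/T_H = 1 − 310.00/664.26 = 0.5333.
W_max = η_max · Q_H = 0.5333 × 810 = 432.0 kJ.

W_max ≈ 432.0 kJ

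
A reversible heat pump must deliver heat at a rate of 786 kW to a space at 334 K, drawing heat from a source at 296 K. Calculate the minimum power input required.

For a reversible heat pump, COP_HP = T_H/(T_H − T_C) = 334.00/38.00 = 8.7895.
W = Q_H/COP_HP = 786/8.7895 = 89.4 kW.

Ẇ_in ≈ 89.4 kW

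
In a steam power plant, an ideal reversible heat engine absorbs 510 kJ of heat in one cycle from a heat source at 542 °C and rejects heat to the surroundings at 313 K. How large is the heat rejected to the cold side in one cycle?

T_H = 542 °C → 542 + 273.15 = 815.15 K.
Since the cycle is reversible, η = 1 − T_C/T_H = 1 − 313.00/815.15 = 0.6160.
For a reversible cycle Q_C/Q_H = T_C/T_H, so Q_C = 510 × 313.00/815.15 = 196 kJ.

Q_C ≈ 196 kJ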